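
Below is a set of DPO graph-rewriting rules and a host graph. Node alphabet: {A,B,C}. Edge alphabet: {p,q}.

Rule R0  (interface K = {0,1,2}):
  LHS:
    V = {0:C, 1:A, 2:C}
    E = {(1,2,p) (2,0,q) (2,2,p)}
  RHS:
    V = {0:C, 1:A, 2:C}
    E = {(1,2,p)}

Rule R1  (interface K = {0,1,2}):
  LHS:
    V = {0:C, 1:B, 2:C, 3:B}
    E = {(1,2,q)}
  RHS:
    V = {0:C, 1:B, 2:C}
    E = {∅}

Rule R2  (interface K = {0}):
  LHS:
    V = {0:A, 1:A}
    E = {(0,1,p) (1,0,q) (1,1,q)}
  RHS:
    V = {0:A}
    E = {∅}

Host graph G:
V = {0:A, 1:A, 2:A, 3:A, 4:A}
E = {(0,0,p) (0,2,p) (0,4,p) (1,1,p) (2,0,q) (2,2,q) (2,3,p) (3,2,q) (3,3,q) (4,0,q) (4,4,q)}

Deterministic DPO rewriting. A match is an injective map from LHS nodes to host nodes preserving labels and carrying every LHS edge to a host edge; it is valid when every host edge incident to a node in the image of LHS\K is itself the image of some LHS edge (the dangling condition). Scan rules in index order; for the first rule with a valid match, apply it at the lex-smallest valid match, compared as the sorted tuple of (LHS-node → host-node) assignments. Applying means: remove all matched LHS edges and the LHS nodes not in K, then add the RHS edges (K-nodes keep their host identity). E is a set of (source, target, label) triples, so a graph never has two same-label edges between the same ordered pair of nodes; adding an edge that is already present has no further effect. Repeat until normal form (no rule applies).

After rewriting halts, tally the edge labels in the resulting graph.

Answer: p:2

Rewrite trace:
start.  V:5 E:11  edges: 0-p->0 0-p->2 0-p->4 1-p->1 2-q->0 2-q->2 2-p->3 3-q->2 3-q->3 4-q->0 4-q->4
1. fire R2 via {0↦0, 1↦4}  →  V:4 E:8  edges: 0-p->0 0-p->2 1-p->1 2-q->0 2-q->2 2-p->3 3-q->2 3-q->3
2. fire R2 via {0↦2, 1↦3}  →  V:3 E:5  edges: 0-p->0 0-p->2 1-p->1 2-q->0 2-q->2
3. fire R2 via {0↦0, 1↦2}  →  V:2 E:2  edges: 0-p->0 1-p->1
final graph: no rule applies after step 3
NF edges: [(0, 0, 'p'), (1, 1, 'p')]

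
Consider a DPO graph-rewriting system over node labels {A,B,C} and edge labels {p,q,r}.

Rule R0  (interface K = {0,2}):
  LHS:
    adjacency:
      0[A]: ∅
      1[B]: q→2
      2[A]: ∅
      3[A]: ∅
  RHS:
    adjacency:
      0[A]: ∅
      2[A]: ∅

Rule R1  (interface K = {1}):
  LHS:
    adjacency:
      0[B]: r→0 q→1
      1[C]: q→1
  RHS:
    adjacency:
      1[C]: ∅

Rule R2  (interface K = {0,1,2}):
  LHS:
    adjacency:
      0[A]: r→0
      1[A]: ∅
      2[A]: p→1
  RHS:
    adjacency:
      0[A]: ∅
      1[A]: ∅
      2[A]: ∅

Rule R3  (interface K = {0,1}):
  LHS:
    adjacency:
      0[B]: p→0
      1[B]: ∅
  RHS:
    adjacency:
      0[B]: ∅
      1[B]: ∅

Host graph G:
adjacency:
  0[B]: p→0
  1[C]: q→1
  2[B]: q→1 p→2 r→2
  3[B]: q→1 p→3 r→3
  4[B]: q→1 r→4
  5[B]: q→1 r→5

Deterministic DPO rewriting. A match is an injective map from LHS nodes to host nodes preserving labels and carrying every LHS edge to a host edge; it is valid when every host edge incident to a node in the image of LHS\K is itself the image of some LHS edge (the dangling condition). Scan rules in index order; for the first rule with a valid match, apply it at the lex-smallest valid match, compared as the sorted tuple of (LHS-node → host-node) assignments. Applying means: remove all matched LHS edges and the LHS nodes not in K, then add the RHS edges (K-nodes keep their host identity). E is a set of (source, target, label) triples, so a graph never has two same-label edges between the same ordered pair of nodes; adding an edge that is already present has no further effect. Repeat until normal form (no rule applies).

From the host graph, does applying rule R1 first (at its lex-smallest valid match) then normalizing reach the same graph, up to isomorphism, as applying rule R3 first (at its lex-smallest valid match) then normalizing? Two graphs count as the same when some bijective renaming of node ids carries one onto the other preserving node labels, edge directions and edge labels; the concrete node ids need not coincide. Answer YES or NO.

branch R1-first: apply at {0↦4, 1↦1} → |E|=9, then 3 more step(s) → NF |V|=5 |E|=6 V={0:B, 1:C, 2:B, 3:B, 5:B} E=2-q->1 2-r->2 3-q->1 3-r->3 5-q->1 5-r->5
branch R3-first: apply at {0↦0, 1↦2} → |E|=11, then 3 more step(s) → NF |V|=5 |E|=6 V={0:B, 1:C, 2:B, 3:B, 5:B} E=2-q->1 2-r->2 3-q->1 3-r->3 5-q->1 5-r->5
graphs isomorphic (equal up to label-preserving node renaming)

Answer: YES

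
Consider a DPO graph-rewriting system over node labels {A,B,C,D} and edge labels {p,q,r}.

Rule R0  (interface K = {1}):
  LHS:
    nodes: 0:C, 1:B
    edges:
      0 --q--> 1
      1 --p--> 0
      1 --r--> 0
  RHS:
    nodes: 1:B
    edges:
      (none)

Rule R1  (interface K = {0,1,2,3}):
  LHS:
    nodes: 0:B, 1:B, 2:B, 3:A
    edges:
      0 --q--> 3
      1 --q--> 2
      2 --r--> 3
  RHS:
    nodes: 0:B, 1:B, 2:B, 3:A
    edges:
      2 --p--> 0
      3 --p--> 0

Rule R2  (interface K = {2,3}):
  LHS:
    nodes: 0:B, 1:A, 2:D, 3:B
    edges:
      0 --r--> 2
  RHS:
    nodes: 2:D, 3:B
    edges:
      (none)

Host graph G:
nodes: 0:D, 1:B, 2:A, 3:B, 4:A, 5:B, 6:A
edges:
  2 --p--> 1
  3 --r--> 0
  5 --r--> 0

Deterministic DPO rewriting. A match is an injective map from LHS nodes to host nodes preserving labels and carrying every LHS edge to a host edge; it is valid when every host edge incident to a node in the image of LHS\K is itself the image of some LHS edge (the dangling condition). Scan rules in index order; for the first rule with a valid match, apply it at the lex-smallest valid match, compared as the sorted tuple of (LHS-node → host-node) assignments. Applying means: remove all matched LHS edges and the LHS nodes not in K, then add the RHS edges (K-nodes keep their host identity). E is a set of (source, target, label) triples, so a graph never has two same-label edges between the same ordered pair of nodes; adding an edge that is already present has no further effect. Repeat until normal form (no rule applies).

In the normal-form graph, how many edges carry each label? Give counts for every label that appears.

Answer: p:1

Rewrite trace:
start.  V:7 E:3  edges: 2-p->1 3-r->0 5-r->0
1. fire R2 via {0↦3, 1↦4, 2↦0, 3↦1}  →  V:5 E:2  edges: 2-p->1 5-r->0
2. fire R2 via {0↦5, 1↦6, 2↦0, 3↦1}  →  V:3 E:1  edges: 2-p->1
normal form: no rule applies after step 2
NF edges: [(2, 1, 'p')]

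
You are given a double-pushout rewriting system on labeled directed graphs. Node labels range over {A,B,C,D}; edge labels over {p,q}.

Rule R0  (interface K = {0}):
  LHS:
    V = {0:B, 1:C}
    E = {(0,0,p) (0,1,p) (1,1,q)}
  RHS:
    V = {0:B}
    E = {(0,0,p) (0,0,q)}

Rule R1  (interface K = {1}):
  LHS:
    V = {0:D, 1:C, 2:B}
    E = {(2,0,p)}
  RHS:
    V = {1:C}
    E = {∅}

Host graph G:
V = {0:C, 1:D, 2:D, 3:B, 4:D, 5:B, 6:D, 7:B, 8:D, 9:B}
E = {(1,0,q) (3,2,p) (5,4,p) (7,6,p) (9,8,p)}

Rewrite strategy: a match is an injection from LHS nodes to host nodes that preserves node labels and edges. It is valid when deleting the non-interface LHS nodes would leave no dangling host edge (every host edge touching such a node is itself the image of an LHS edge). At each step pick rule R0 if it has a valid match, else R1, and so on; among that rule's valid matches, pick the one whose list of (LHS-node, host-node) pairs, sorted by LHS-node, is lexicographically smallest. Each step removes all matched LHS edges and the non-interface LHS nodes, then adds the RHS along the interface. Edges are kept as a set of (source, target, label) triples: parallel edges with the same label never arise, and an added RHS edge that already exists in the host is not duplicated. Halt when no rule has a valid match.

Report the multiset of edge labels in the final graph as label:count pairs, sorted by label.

initial: |V|=10 |E|=5  E = 1-q->0 3-p->2 5-p->4 7-p->6 9-p->8
step 1: apply R1 at {0↦2, 1↦0, 2↦3}  → |V|=8 |E|=4  E = 1-q->0 5-p->4 7-p->6 9-p->8
step 2: apply R1 at {0↦4, 1↦0, 2↦5}  → |V|=6 |E|=3  E = 1-q->0 7-p->6 9-p->8
step 3: apply R1 at {0↦6, 1↦0, 2↦7}  → |V|=4 |E|=2  E = 1-q->0 9-p->8
step 4: apply R1 at {0↦8, 1↦0, 2↦9}  → |V|=2 |E|=1  E = 1-q->0
final graph: no rule applies after step 4
NF edges: [(1, 0, 'q')]

Answer: q:1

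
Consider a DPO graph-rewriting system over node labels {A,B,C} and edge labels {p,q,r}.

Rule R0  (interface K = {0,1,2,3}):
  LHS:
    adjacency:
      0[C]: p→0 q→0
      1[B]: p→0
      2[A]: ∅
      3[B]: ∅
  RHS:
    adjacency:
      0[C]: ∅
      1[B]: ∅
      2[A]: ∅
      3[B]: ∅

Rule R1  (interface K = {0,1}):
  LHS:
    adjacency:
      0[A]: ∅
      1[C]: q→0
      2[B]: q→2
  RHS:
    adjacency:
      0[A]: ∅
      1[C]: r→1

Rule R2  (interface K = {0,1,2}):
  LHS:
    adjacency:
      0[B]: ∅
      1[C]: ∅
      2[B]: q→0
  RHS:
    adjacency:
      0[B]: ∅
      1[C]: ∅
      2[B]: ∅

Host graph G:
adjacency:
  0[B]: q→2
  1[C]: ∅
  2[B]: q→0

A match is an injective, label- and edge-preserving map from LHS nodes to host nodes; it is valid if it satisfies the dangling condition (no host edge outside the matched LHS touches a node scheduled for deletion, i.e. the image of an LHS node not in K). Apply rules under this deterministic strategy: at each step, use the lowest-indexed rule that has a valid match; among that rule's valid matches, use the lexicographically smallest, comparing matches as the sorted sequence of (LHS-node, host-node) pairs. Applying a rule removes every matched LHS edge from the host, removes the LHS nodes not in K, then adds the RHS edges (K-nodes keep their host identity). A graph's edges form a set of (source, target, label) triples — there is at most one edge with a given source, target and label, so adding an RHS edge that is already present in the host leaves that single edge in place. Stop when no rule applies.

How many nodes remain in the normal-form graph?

initial: |V|=3 |E|=2  E = 0-q->2 2-q->0
step 1: apply R2 at {0↦0, 1↦1, 2↦2}  → |V|=3 |E|=1  E = 0-q->2
step 2: apply R2 at {0↦2, 1↦1, 2↦0}  → |V|=3 |E|=0  E = ∅
final graph: no rule applies after step 2
NF nodes: {0:B, 1:C, 2:B}

Answer: 3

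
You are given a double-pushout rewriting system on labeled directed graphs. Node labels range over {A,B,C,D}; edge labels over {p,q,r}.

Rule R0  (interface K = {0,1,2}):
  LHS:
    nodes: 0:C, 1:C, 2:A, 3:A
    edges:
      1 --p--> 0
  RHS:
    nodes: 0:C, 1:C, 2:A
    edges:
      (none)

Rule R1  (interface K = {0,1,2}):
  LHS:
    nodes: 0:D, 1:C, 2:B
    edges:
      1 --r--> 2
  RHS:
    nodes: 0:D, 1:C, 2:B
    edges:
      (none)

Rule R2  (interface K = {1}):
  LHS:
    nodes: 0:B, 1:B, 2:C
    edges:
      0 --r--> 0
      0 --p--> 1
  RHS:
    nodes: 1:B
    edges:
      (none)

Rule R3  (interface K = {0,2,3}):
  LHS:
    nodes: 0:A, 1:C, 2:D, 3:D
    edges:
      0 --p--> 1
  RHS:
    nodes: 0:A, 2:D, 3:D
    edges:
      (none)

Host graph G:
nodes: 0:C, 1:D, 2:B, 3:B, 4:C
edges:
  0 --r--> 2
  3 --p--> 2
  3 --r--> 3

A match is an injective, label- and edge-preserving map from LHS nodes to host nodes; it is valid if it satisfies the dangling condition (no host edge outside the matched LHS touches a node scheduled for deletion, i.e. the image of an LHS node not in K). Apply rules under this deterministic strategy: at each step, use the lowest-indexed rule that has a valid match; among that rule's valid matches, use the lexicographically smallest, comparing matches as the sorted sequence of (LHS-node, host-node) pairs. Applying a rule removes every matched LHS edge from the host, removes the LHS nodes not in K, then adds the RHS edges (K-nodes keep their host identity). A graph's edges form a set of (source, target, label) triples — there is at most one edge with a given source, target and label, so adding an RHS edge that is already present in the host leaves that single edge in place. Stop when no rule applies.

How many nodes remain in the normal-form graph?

start.  V:5 E:3  edges: 0-r->2 3-p->2 3-r->3
1. fire R1 via {0↦1, 1↦0, 2↦2}  →  V:5 E:2  edges: 3-p->2 3-r->3
2. fire R2 via {0↦3, 1↦2, 2↦0}  →  V:3 E:0  edges: ∅
halt: no rule applies after step 2
NF nodes: {1:D, 2:B, 4:C}

Answer: 3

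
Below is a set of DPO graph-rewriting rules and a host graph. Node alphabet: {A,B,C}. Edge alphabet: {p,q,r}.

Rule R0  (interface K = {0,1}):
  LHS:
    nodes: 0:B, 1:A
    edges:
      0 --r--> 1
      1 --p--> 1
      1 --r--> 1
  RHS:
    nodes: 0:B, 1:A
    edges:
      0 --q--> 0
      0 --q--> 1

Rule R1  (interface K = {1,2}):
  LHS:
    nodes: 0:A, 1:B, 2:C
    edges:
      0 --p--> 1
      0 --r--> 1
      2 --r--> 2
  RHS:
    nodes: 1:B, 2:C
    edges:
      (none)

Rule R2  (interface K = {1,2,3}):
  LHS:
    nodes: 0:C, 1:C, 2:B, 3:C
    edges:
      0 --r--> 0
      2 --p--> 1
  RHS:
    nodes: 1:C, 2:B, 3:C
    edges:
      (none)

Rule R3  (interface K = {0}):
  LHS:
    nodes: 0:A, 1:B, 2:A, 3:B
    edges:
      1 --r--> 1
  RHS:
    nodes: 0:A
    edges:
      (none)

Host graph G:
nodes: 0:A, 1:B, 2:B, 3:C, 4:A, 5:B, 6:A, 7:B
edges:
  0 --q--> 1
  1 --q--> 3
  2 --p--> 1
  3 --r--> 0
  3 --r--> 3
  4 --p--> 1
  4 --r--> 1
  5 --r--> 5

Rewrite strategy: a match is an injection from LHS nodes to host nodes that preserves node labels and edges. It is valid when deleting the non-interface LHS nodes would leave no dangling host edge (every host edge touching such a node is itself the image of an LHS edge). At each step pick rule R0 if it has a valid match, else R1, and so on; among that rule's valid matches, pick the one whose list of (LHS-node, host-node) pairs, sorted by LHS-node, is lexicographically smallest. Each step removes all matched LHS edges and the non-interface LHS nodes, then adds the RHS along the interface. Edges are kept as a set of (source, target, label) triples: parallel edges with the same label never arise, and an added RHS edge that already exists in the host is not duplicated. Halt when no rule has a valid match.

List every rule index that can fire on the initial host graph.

Answer: [R1,R3]

Steps:
R0: no valid match — LHS pattern not found
R1: 1 valid match — {0↦4, 1↦1, 2↦3}
R2: no valid match — LHS pattern not found
R3: 2 valid matches — {0↦0, 1↦5, 2↦6, 3↦7}, {0↦4, 1↦5, 2↦6, 3↦7}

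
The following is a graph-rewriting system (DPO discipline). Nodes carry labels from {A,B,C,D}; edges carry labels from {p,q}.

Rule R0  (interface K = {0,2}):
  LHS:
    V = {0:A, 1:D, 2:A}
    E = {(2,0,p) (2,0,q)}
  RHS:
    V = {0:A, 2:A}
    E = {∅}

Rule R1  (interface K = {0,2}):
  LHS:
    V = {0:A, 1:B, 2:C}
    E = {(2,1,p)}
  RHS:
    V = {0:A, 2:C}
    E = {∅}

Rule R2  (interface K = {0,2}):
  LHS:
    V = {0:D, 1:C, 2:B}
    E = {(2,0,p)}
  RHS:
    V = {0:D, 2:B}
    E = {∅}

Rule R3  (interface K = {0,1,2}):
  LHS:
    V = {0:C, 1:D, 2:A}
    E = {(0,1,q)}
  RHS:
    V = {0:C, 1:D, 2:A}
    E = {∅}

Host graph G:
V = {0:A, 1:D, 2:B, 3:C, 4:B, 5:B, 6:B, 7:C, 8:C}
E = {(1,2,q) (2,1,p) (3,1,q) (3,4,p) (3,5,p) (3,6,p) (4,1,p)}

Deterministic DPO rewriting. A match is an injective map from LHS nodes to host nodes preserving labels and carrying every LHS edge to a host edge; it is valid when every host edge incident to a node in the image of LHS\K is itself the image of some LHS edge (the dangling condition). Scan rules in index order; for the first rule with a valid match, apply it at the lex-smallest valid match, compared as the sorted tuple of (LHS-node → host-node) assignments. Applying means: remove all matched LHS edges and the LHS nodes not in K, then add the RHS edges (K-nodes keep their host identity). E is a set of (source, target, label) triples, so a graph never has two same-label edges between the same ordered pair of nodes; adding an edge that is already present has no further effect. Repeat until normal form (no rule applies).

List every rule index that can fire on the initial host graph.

R0: no valid match — LHS pattern not found
R1: 2 valid matches — {0↦0, 1↦5, 2↦3}, {0↦0, 1↦6, 2↦3}
R2: 4 valid matches — {0↦1, 1↦7, 2↦2}, {0↦1, 1↦7, 2↦4}, {0↦1, 1↦8, 2↦2} (+1 more)
R3: 1 valid match — {0↦3, 1↦1, 2↦0}

Answer: [R1,R2,R3]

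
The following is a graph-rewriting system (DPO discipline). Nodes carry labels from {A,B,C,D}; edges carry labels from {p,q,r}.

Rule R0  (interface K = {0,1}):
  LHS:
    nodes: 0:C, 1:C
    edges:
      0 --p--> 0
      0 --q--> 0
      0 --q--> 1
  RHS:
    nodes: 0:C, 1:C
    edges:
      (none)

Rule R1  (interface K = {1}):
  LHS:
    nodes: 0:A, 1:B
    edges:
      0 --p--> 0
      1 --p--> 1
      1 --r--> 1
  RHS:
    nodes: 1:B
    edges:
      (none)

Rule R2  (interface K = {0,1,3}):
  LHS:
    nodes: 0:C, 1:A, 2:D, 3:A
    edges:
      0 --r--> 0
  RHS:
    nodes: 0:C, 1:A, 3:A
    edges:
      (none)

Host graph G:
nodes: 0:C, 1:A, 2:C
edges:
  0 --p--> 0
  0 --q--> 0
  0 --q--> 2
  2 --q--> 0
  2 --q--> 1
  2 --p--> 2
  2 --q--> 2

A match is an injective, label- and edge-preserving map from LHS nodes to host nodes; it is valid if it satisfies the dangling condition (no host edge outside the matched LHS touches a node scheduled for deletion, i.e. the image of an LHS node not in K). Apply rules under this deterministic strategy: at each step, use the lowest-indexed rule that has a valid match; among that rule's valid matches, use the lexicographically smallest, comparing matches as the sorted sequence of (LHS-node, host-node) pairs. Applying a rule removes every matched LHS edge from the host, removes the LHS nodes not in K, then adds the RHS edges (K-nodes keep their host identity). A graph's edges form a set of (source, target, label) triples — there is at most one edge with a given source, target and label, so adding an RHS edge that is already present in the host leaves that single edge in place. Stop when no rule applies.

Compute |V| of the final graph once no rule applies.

Answer: 3

Rewrite trace:
start.  V:3 E:7  edges: 0-p->0 0-q->0 0-q->2 2-q->0 2-q->1 2-p->2 2-q->2
1. fire R0 via {0↦0, 1↦2}  →  V:3 E:4  edges: 2-q->0 2-q->1 2-p->2 2-q->2
2. fire R0 via {0↦2, 1↦0}  →  V:3 E:1  edges: 2-q->1
halt: no rule applies after step 2
NF nodes: {0:C, 1:A, 2:C}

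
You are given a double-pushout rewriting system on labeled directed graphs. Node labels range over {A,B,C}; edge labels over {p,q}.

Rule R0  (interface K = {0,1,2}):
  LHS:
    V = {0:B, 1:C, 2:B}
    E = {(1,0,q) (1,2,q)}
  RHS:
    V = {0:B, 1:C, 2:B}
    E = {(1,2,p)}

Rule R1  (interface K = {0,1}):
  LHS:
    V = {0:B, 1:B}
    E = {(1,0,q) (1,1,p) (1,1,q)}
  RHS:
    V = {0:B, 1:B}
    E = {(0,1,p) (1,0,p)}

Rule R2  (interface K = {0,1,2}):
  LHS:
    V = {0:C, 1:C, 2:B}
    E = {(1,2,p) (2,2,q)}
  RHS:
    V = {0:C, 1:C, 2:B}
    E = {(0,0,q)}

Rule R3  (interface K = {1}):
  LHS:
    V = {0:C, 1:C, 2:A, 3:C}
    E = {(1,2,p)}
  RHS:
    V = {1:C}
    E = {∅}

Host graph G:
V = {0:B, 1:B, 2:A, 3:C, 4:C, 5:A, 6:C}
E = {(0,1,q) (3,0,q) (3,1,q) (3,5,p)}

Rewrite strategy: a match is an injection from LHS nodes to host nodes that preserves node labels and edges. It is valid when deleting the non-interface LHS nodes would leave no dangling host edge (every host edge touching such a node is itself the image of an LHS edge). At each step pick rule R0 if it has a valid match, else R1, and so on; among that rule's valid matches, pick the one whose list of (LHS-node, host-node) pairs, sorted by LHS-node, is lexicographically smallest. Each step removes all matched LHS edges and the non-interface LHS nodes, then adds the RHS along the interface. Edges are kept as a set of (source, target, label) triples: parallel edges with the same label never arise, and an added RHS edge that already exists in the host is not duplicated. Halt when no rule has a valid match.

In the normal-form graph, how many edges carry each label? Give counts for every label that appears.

[0] host  ⇒  7 nodes, 4 edges  {0-q->1 3-q->0 3-q->1 3-p->5}
[1] R0 @ {0↦0, 1↦3, 2↦1}  ⇒  7 nodes, 3 edges  {0-q->1 3-p->1 3-p->5}
[2] R3 @ {0↦4, 1↦3, 2↦5, 3↦6}  ⇒  4 nodes, 2 edges  {0-q->1 3-p->1}
normal form: no rule applies after step 2
NF edges: [(0, 1, 'q'), (3, 1, 'p')]

Answer: p:1 q:1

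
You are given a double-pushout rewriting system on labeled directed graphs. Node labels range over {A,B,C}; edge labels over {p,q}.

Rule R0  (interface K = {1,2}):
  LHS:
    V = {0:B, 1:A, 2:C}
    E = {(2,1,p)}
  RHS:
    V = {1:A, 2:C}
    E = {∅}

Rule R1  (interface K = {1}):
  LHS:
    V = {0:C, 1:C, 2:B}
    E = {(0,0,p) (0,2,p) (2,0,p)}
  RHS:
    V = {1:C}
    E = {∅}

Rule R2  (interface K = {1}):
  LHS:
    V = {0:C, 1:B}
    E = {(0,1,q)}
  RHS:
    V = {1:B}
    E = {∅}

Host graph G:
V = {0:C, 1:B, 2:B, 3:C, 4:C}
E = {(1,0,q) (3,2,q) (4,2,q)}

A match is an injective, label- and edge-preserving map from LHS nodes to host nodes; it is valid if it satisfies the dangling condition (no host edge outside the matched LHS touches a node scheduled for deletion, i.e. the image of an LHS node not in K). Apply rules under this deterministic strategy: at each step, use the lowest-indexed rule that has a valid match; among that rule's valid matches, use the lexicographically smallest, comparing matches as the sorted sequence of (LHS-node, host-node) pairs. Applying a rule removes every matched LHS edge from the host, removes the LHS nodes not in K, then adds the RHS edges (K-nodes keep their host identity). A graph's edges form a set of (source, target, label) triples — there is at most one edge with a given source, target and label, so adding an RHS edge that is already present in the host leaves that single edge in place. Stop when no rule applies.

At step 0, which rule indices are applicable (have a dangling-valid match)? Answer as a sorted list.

Answer: [R2]

Rewrite trace:
R0: no valid match — LHS pattern not found
R1: no valid match — LHS pattern not found
R2: 2 valid matches — {0↦3, 1↦2}, {0↦4, 1↦2}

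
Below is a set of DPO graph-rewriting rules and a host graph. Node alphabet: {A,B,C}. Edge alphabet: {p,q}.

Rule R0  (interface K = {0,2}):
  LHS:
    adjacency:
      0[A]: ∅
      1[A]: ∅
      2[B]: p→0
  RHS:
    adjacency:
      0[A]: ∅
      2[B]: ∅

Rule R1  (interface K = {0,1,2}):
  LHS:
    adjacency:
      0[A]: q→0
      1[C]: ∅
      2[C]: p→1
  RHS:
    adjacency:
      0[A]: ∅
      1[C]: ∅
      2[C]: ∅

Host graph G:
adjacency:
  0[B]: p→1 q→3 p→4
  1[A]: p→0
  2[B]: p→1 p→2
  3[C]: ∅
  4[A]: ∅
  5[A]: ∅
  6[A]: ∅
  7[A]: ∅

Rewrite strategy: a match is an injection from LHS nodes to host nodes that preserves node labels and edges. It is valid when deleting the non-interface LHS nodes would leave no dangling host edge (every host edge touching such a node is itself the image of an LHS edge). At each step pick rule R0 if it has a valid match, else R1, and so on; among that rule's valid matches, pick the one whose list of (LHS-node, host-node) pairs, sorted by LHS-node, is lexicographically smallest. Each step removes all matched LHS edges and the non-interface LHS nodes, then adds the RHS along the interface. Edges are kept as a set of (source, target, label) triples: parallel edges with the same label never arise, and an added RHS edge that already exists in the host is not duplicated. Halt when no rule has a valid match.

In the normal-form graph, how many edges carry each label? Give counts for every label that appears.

Answer: p:2 q:1

Rewrite trace:
[0] host  ⇒  8 nodes, 6 edges  {0-p->1 0-q->3 0-p->4 1-p->0 2-p->1 2-p->2}
[1] R0 @ {0↦1, 1↦5, 2↦0}  ⇒  7 nodes, 5 edges  {0-q->3 0-p->4 1-p->0 2-p->1 2-p->2}
[2] R0 @ {0↦1, 1↦6, 2↦2}  ⇒  6 nodes, 4 edges  {0-q->3 0-p->4 1-p->0 2-p->2}
[3] R0 @ {0↦4, 1↦7, 2↦0}  ⇒  5 nodes, 3 edges  {0-q->3 1-p->0 2-p->2}
normal form: no rule applies after step 3
NF edges: [(0, 3, 'q'), (1, 0, 'p'), (2, 2, 'p')]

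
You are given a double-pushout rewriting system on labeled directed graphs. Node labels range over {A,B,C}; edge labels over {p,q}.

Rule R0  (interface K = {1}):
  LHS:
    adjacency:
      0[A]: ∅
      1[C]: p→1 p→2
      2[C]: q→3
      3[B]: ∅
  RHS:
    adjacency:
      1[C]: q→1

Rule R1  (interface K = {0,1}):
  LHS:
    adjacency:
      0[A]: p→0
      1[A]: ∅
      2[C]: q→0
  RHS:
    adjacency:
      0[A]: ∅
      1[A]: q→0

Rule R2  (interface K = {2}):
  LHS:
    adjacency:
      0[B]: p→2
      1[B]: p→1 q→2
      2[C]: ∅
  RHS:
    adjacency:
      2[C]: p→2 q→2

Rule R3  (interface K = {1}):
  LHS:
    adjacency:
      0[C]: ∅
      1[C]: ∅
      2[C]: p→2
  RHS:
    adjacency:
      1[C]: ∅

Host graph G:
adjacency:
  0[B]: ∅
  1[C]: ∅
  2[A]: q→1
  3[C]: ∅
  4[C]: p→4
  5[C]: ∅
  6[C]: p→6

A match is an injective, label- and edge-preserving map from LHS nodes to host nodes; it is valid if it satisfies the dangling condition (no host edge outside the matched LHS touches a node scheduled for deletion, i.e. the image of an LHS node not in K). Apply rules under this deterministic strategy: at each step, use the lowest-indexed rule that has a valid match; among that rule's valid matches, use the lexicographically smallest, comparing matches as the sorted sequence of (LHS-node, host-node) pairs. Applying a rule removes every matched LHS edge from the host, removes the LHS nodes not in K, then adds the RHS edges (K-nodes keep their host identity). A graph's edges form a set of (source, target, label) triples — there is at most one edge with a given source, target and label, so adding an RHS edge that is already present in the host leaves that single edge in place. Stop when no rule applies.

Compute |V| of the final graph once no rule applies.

[0] host  ⇒  7 nodes, 3 edges  {2-q->1 4-p->4 6-p->6}
[1] R3 @ {0↦3, 1↦1, 2↦4}  ⇒  5 nodes, 2 edges  {2-q->1 6-p->6}
[2] R3 @ {0↦5, 1↦1, 2↦6}  ⇒  3 nodes, 1 edges  {2-q->1}
halt: no rule applies after step 2
NF nodes: {0:B, 1:C, 2:A}

Answer: 3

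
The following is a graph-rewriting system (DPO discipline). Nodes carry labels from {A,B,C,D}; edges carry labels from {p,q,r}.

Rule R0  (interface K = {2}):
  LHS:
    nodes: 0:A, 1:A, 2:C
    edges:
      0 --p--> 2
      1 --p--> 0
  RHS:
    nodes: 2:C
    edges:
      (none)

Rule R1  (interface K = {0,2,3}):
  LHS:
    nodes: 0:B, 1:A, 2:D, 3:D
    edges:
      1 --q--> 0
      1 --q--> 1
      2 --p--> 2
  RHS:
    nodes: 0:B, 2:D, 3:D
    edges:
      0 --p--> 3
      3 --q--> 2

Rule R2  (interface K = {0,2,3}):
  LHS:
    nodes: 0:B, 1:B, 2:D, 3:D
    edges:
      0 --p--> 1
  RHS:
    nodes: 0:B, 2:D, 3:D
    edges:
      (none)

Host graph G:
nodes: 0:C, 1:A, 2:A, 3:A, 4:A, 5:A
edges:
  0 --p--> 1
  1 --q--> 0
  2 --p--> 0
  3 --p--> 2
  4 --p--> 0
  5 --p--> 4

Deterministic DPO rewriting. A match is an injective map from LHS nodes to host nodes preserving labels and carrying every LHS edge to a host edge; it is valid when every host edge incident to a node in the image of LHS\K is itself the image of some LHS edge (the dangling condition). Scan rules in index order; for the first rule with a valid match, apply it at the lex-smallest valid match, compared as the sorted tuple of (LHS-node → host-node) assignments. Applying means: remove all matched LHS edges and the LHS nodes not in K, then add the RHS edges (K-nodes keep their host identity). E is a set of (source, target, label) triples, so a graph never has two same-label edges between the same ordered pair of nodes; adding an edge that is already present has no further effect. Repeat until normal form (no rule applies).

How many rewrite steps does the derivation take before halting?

Answer: 2

Derivation:
[0] host  ⇒  6 nodes, 6 edges  {0-p->1 1-q->0 2-p->0 3-p->2 4-p->0 5-p->4}
[1] R0 @ {0↦2, 1↦3, 2↦0}  ⇒  4 nodes, 4 edges  {0-p->1 1-q->0 4-p->0 5-p->4}
[2] R0 @ {0↦4, 1↦5, 2↦0}  ⇒  2 nodes, 2 edges  {0-p->1 1-q->0}
final graph: no rule applies after step 2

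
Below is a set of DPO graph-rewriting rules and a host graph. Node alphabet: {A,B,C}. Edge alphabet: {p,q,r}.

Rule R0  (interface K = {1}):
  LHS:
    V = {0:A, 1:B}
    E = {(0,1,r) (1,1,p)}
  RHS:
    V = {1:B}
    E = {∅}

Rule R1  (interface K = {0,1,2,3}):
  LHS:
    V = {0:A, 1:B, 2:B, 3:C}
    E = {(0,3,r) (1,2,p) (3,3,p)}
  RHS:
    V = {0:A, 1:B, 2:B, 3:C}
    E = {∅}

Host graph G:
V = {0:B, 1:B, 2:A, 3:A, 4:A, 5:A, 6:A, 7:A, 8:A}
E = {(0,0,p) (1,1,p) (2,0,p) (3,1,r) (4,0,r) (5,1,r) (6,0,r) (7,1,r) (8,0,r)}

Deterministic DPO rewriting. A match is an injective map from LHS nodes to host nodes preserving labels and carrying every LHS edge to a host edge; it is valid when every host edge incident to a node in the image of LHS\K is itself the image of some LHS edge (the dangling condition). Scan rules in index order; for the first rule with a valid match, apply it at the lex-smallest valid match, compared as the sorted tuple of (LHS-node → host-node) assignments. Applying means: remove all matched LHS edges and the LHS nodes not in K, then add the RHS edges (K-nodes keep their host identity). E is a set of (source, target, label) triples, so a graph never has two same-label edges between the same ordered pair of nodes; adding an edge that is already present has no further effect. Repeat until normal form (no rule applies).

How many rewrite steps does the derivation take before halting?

Answer: 2

Derivation:
initial: |V|=9 |E|=9  E = 0-p->0 1-p->1 2-p->0 3-r->1 4-r->0 5-r->1 6-r->0 7-r->1 8-r->0
step 1: apply R0 at {0↦3, 1↦1}  → |V|=8 |E|=7  E = 0-p->0 2-p->0 4-r->0 5-r->1 6-r->0 7-r->1 8-r->0
step 2: apply R0 at {0↦4, 1↦0}  → |V|=7 |E|=5  E = 2-p->0 5-r->1 6-r->0 7-r->1 8-r->0
final graph: no rule applies after step 2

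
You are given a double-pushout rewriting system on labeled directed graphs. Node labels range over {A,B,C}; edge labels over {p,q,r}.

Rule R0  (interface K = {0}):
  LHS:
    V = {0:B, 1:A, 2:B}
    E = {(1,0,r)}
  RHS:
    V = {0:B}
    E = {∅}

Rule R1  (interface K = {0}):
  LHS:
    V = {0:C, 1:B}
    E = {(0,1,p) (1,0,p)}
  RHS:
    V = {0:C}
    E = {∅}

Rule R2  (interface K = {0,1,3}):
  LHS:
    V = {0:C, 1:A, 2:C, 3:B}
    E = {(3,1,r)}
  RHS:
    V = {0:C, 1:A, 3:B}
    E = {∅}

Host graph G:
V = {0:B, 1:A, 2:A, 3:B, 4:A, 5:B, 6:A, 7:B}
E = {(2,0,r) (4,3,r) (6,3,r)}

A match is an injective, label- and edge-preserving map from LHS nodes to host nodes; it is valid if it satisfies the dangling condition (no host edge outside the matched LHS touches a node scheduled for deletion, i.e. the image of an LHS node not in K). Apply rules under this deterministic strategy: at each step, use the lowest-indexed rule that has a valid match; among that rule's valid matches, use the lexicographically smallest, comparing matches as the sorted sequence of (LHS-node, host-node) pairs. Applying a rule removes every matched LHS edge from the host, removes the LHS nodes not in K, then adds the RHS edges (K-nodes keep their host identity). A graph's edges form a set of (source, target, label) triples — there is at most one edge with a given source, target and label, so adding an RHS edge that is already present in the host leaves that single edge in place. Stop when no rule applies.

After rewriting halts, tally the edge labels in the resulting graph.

Answer: (no edges)

Steps:
start.  V:8 E:3  edges: 2-r->0 4-r->3 6-r->3
1. fire R0 via {0↦0, 1↦2, 2↦5}  →  V:6 E:2  edges: 4-r->3 6-r->3
2. fire R0 via {0↦3, 1↦4, 2↦0}  →  V:4 E:1  edges: 6-r->3
3. fire R0 via {0↦3, 1↦6, 2↦7}  →  V:2 E:0  edges: ∅
normal form: no rule applies after step 3
NF edges: []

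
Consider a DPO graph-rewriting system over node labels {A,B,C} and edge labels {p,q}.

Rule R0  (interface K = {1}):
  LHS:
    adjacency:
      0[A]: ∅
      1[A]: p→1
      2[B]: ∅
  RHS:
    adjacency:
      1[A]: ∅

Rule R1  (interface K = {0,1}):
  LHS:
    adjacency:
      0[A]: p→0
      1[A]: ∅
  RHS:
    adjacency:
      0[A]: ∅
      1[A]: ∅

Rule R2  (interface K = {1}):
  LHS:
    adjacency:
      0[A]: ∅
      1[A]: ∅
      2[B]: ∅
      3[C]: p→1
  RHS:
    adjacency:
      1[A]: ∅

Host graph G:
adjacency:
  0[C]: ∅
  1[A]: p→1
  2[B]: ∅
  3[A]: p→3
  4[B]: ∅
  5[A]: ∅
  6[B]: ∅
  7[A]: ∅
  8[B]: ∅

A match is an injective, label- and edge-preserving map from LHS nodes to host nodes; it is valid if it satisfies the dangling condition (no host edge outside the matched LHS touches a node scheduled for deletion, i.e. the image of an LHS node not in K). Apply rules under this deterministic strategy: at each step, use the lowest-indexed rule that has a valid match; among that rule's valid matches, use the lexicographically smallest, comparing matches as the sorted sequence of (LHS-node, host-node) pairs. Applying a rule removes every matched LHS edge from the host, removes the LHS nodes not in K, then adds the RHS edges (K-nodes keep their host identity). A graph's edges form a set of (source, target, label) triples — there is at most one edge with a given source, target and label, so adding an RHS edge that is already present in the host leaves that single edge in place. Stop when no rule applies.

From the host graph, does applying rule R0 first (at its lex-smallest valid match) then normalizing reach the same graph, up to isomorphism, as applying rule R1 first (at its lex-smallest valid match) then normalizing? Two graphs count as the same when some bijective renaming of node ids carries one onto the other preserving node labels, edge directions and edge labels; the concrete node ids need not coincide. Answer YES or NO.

Answer: NO

Steps:
branch R0-first: apply at {0↦5, 1↦1, 2↦2} → |E|=1, then 1 more step(s) → NF |V|=5 |E|=0 V={0:C, 3:A, 6:B, 7:A, 8:B} E=∅
branch R1-first: apply at {0↦1, 1↦3} → |E|=1, then 1 more step(s) → NF |V|=7 |E|=0 V={0:C, 3:A, 4:B, 5:A, 6:B, 7:A, 8:B} E=∅
graphs not isomorphic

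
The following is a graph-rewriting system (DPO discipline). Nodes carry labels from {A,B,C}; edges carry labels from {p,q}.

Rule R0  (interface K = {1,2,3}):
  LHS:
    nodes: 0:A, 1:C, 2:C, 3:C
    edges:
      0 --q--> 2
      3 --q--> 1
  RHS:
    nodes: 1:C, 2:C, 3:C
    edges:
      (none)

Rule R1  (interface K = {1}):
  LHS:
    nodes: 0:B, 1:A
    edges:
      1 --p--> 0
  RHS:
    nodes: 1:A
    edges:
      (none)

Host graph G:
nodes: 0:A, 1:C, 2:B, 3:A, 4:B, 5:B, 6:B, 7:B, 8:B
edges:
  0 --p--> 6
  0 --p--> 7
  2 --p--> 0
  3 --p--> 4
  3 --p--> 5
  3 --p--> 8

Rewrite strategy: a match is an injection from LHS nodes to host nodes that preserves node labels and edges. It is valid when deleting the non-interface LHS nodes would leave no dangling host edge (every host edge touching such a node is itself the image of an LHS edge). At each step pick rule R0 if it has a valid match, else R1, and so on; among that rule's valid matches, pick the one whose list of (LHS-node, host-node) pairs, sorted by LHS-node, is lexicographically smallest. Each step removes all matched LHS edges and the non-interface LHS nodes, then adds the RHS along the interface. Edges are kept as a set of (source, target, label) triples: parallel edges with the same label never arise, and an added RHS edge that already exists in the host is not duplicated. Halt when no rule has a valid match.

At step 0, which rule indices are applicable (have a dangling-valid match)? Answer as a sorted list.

Answer: [R1]

Rewrite trace:
R0: no valid match — LHS pattern not found
R1: 5 valid matches — {0↦4, 1↦3}, {0↦5, 1↦3}, {0↦6, 1↦0} (+2 more)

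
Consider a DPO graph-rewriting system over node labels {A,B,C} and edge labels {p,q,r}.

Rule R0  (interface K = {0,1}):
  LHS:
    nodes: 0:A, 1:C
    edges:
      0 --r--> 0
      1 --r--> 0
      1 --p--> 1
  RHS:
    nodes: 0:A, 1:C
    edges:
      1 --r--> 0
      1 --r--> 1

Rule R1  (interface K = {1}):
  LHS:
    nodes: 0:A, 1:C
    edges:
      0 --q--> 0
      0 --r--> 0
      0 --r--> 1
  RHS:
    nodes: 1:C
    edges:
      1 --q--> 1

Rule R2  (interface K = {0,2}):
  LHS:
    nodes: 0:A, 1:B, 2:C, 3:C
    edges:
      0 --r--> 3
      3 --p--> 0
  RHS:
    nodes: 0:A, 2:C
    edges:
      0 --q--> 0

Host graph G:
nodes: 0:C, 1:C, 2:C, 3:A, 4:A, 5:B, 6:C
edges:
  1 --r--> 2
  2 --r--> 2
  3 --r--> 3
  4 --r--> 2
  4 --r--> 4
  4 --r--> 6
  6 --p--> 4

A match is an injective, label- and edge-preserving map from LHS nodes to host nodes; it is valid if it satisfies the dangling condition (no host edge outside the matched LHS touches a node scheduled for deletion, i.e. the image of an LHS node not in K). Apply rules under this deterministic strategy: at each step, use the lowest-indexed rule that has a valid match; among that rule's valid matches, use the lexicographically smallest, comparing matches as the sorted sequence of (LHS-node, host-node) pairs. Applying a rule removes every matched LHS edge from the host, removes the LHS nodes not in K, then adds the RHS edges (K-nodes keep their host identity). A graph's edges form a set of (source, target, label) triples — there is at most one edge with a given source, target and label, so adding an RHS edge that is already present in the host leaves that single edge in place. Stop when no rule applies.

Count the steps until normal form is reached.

start.  V:7 E:7  edges: 1-r->2 2-r->2 3-r->3 4-r->2 4-r->4 4-r->6 6-p->4
1. fire R2 via {0↦4, 1↦5, 2↦0, 3↦6}  →  V:5 E:6  edges: 1-r->2 2-r->2 3-r->3 4-r->2 4-q->4 4-r->4
2. fire R1 via {0↦4, 1↦2}  →  V:4 E:4  edges: 1-r->2 2-q->2 2-r->2 3-r->3
normal form: no rule applies after step 2

Answer: 2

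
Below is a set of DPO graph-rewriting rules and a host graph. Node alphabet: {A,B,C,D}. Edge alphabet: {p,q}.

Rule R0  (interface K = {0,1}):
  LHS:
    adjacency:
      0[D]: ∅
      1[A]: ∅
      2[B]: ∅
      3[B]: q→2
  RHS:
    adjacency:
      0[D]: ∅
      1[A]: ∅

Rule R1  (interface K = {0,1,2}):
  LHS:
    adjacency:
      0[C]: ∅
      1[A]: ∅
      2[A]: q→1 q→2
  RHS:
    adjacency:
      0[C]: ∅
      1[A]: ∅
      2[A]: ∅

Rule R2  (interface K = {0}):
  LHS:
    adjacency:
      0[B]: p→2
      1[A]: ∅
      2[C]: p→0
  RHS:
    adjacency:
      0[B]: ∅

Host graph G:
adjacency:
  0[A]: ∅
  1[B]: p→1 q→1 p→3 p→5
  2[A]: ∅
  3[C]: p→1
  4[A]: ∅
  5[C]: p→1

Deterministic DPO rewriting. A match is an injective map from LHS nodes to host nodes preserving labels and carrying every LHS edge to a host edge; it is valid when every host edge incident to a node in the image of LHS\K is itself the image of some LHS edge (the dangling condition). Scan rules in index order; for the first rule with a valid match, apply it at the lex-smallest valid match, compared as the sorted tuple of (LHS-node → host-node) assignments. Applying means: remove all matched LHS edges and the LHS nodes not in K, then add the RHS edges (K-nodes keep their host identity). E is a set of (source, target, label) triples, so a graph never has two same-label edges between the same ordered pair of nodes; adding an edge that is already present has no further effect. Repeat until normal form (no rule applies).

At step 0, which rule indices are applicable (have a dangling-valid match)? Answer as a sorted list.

Answer: [R2]

Rewrite trace:
R0: no valid match — LHS pattern not found
R1: no valid match — LHS pattern not found
R2: 6 valid matches — {0↦1, 1↦0, 2↦3}, {0↦1, 1↦0, 2↦5}, {0↦1, 1↦2, 2↦3} (+3 more)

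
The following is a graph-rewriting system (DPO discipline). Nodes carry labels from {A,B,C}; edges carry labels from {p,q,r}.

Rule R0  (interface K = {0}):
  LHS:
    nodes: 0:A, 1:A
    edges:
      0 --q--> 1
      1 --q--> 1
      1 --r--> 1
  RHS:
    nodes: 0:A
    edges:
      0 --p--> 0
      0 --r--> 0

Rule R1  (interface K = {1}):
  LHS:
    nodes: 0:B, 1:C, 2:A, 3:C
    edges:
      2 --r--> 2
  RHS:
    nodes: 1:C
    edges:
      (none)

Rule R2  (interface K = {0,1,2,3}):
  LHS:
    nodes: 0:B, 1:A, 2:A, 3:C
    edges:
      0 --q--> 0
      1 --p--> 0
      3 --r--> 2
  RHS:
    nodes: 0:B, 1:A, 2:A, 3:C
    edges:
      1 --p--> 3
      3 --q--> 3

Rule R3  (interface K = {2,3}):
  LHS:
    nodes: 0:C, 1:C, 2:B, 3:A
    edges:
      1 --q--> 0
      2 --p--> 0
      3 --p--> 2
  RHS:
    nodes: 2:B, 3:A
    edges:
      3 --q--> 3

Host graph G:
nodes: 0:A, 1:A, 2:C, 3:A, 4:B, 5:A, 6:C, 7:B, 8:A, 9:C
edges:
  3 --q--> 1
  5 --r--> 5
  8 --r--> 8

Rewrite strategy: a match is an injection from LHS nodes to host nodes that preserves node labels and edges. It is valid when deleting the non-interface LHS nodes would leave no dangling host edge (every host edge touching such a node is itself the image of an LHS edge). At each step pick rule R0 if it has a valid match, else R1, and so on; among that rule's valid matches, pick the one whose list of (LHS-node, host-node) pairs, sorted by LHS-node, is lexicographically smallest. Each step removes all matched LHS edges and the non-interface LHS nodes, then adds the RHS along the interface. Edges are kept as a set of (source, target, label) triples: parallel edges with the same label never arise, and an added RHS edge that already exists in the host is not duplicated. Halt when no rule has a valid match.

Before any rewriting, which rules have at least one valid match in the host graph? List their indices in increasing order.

Answer: [R1]

Derivation:
R0: no valid match — LHS pattern not found
R1: 24 valid matches — {0↦4, 1↦2, 2↦5, 3↦6}, {0↦4, 1↦2, 2↦5, 3↦9}, {0↦4, 1↦2, 2↦8, 3↦6} (+21 more)
R2: no valid match — LHS pattern not found
R3: no valid match — LHS pattern not found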